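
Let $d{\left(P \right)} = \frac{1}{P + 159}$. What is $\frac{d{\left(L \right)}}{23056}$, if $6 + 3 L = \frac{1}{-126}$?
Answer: $\frac{189}{684129160} \approx 2.7626 \cdot 10^{-7}$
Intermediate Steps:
$L = - \frac{757}{378}$ ($L = -2 + \frac{1}{3 \left(-126\right)} = -2 + \frac{1}{3} \left(- \frac{1}{126}\right) = -2 - \frac{1}{378} = - \frac{757}{378} \approx -2.0026$)
$d{\left(P \right)} = \frac{1}{159 + P}$
$\frac{d{\left(L \right)}}{23056} = \frac{1}{\left(159 - \frac{757}{378}\right) 23056} = \frac{1}{\frac{59345}{378}} \cdot \frac{1}{23056} = \frac{378}{59345} \cdot \frac{1}{23056} = \frac{189}{684129160}$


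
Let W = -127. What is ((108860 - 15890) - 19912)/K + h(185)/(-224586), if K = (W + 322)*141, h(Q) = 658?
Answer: 910539571/343055115 ≈ 2.6542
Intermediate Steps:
K = 27495 (K = (-127 + 322)*141 = 195*141 = 27495)
((108860 - 15890) - 19912)/K + h(185)/(-224586) = ((108860 - 15890) - 19912)/27495 + 658/(-224586) = (92970 - 19912)*(1/27495) + 658*(-1/224586) = 73058*(1/27495) - 329/112293 = 73058/27495 - 329/112293 = 910539571/343055115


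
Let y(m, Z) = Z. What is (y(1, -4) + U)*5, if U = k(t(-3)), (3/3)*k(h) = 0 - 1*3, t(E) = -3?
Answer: -35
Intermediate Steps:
k(h) = -3 (k(h) = 0 - 1*3 = 0 - 3 = -3)
U = -3
(y(1, -4) + U)*5 = (-4 - 3)*5 = -7*5 = -35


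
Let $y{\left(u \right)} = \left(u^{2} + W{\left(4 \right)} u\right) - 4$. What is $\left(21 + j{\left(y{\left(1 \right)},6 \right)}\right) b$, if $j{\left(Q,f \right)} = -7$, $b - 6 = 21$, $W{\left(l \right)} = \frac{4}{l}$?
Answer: $378$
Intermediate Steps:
$b = 27$ ($b = 6 + 21 = 27$)
$y{\left(u \right)} = -4 + u + u^{2}$ ($y{\left(u \right)} = \left(u^{2} + \frac{4}{4} u\right) - 4 = \left(u^{2} + 4 \cdot \frac{1}{4} u\right) - 4 = \left(u^{2} + 1 u\right) - 4 = \left(u^{2} + u\right) - 4 = \left(u + u^{2}\right) - 4 = -4 + u + u^{2}$)
$\left(21 + j{\left(y{\left(1 \right)},6 \right)}\right) b = \left(21 - 7\right) 27 = 14 \cdot 27 = 378$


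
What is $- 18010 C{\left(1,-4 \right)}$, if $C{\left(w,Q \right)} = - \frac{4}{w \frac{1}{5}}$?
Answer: $360200$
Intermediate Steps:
$C{\left(w,Q \right)} = - \frac{20}{w}$ ($C{\left(w,Q \right)} = - \frac{4}{w \frac{1}{5}} = - \frac{4}{\frac{1}{5} w} = - 4 \frac{5}{w} = - \frac{20}{w}$)
$- 18010 C{\left(1,-4 \right)} = - 18010 \left(- \frac{20}{1}\right) = - 18010 \left(\left(-20\right) 1\right) = \left(-18010\right) \left(-20\right) = 360200$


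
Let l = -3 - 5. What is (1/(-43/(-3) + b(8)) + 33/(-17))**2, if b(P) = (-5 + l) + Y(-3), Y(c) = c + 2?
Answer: 324/289 ≈ 1.1211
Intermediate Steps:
l = -8
Y(c) = 2 + c
b(P) = -14 (b(P) = (-5 - 8) + (2 - 3) = -13 - 1 = -14)
(1/(-43/(-3) + b(8)) + 33/(-17))**2 = (1/(-43/(-3) - 14) + 33/(-17))**2 = (1/(-43*(-1/3) - 14) + 33*(-1/17))**2 = (1/(43/3 - 14) - 33/17)**2 = (1/(1/3) - 33/17)**2 = (3 - 33/17)**2 = (18/17)**2 = 324/289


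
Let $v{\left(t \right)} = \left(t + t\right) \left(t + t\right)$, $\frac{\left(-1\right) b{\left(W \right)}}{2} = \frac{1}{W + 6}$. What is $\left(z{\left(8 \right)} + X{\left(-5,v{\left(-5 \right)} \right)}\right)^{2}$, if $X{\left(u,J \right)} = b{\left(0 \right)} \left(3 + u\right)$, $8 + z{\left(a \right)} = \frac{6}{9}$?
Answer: $\frac{400}{9} \approx 44.444$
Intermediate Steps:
$z{\left(a \right)} = - \frac{22}{3}$ ($z{\left(a \right)} = -8 + \frac{6}{9} = -8 + 6 \cdot \frac{1}{9} = -8 + \frac{2}{3} = - \frac{22}{3}$)
$b{\left(W \right)} = - \frac{2}{6 + W}$ ($b{\left(W \right)} = - \frac{2}{W + 6} = - \frac{2}{6 + W}$)
$v{\left(t \right)} = 4 t^{2}$ ($v{\left(t \right)} = 2 t 2 t = 4 t^{2}$)
$X{\left(u,J \right)} = -1 - \frac{u}{3}$ ($X{\left(u,J \right)} = - \frac{2}{6 + 0} \left(3 + u\right) = - \frac{2}{6} \left(3 + u\right) = \left(-2\right) \frac{1}{6} \left(3 + u\right) = - \frac{3 + u}{3} = -1 - \frac{u}{3}$)
$\left(z{\left(8 \right)} + X{\left(-5,v{\left(-5 \right)} \right)}\right)^{2} = \left(- \frac{22}{3} - - \frac{2}{3}\right)^{2} = \left(- \frac{22}{3} + \left(-1 + \frac{5}{3}\right)\right)^{2} = \left(- \frac{22}{3} + \frac{2}{3}\right)^{2} = \left(- \frac{20}{3}\right)^{2} = \frac{400}{9}$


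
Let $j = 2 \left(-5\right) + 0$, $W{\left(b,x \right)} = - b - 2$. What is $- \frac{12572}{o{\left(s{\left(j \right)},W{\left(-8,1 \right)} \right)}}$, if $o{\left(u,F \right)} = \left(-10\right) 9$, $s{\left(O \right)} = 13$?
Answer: $\frac{6286}{45} \approx 139.69$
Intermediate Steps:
$W{\left(b,x \right)} = -2 - b$
$j = -10$ ($j = -10 + 0 = -10$)
$o{\left(u,F \right)} = -90$
$- \frac{12572}{o{\left(s{\left(j \right)},W{\left(-8,1 \right)} \right)}} = - \frac{12572}{-90} = \left(-12572\right) \left(- \frac{1}{90}\right) = \frac{6286}{45}$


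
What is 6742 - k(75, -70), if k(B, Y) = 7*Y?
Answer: 7232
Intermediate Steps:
6742 - k(75, -70) = 6742 - 7*(-70) = 6742 - 1*(-490) = 6742 + 490 = 7232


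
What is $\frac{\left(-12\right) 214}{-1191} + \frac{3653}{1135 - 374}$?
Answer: $\frac{2101657}{302117} \approx 6.9564$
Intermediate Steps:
$\frac{\left(-12\right) 214}{-1191} + \frac{3653}{1135 - 374} = \left(-2568\right) \left(- \frac{1}{1191}\right) + \frac{3653}{1135 - 374} = \frac{856}{397} + \frac{3653}{761} = \frac{2101657}{302117}$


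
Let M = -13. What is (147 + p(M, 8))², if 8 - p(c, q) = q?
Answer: 21609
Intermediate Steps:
p(c, q) = 8 - q
(147 + p(M, 8))² = (147 + (8 - 1*8))² = (147 + (8 - 8))² = (147 + 0)² = 147² = 21609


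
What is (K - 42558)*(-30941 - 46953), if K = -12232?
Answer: 4267812260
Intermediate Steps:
(K - 42558)*(-30941 - 46953) = (-12232 - 42558)*(-30941 - 46953) = -54790*(-77894) = 4267812260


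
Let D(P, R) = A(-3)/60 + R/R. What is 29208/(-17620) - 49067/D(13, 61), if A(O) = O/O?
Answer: -12968853522/268705 ≈ -48264.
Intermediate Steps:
A(O) = 1
D(P, R) = 61/60 (D(P, R) = 1/60 + R/R = 1*(1/60) + 1 = 1/60 + 1 = 61/60)
29208/(-17620) - 49067/D(13, 61) = 29208/(-17620) - 49067/61/60 = 29208*(-1/17620) - 49067*60/61 = -7302/4405 - 2944020/61 = -12968853522/268705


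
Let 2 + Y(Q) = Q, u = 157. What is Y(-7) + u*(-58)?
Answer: -9115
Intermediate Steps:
Y(Q) = -2 + Q
Y(-7) + u*(-58) = (-2 - 7) + 157*(-58) = -9 - 9106 = -9115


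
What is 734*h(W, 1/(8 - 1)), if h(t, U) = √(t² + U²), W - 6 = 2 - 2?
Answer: 734*√1765/7 ≈ 4405.3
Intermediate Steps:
W = 6 (W = 6 + (2 - 2) = 6 + 0 = 6)
h(t, U) = √(U² + t²)
734*h(W, 1/(8 - 1)) = 734*√((1/(8 - 1))² + 6²) = 734*√((1/7)² + 36) = 734*√((⅐)² + 36) = 734*√(1/49 + 36) = 734*√(1765/49) = 734*(√1765/7) = 734*√1765/7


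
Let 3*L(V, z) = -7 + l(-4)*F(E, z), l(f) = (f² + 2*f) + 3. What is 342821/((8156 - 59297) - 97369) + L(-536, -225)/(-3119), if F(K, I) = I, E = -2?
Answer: -2839174277/1389608070 ≈ -2.0431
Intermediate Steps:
l(f) = 3 + f² + 2*f
L(V, z) = -7/3 + 11*z/3 (L(V, z) = (-7 + (3 + (-4)² + 2*(-4))*z)/3 = (-7 + (3 + 16 - 8)*z)/3 = (-7 + 11*z)/3 = -7/3 + 11*z/3)
342821/((8156 - 59297) - 97369) + L(-536, -225)/(-3119) = 342821/((8156 - 59297) - 97369) + (-7/3 + (11/3)*(-225))/(-3119) = 342821/(-51141 - 97369) + (-7/3 - 825)*(-1/3119) = 342821/(-148510) - 2482/3*(-1/3119) = 342821*(-1/148510) + 2482/9357 = -342821/148510 + 2482/9357 = -2839174277/1389608070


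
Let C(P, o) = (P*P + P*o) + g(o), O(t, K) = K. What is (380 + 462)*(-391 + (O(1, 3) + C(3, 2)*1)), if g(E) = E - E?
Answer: -314066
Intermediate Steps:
g(E) = 0
C(P, o) = P² + P*o (C(P, o) = (P*P + P*o) + 0 = (P² + P*o) + 0 = P² + P*o)
(380 + 462)*(-391 + (O(1, 3) + C(3, 2)*1)) = (380 + 462)*(-391 + (3 + (3*(3 + 2))*1)) = 842*(-391 + (3 + (3*5)*1)) = 842*(-391 + (3 + 15*1)) = 842*(-391 + (3 + 15)) = 842*(-391 + 18) = 842*(-373) = -314066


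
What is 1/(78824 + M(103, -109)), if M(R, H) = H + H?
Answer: 1/78606 ≈ 1.2722e-5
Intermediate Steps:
M(R, H) = 2*H
1/(78824 + M(103, -109)) = 1/(78824 + 2*(-109)) = 1/(78824 - 218) = 1/78606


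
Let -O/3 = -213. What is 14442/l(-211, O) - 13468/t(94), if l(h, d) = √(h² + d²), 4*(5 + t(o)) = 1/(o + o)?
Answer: 1446848/537 + 7221*√452842/226421 ≈ 2715.8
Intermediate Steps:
t(o) = -5 + 1/(8*o) (t(o) = -5 + 1/(4*(o + o)) = -5 + 1/(4*((2*o))) = -5 + (1/(2*o))/4 = -5 + 1/(8*o))
O = 639 (O = -3*(-213) = 639)
l(h, d) = √(d² + h²)
14442/l(-211, O) - 13468/t(94) = 14442/(√(639² + (-211)²)) - 13468/(-5 + (⅛)/94) = 14442/(√(408321 + 44521)) - 13468/(-5 + (⅛)*(1/94)) = 14442/(√452842) - 13468/(-5 + 1/752) = 14442*(√452842/452842) - 13468/(-3759/752) = 7221*√452842/226421 - 13468*(-752/3759) = 7221*√452842/226421 + 1446848/537 = 1446848/537 + 7221*√452842/226421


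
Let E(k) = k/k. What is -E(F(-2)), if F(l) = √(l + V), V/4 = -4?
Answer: -1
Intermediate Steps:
V = -16 (V = 4*(-4) = -16)
F(l) = √(-16 + l) (F(l) = √(l - 16) = √(-16 + l))
E(k) = 1
-E(F(-2)) = -1*1 = -1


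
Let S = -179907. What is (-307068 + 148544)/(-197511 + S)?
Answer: 79262/188709 ≈ 0.42002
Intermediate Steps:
(-307068 + 148544)/(-197511 + S) = (-307068 + 148544)/(-197511 - 179907) = -158524/(-377418) = -158524*(-1/377418) = 79262/188709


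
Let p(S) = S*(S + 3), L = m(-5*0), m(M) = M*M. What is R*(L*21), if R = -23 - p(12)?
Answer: 0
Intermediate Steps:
m(M) = M**2
L = 0 (L = (-5*0)**2 = 0**2 = 0)
p(S) = S*(3 + S)
R = -203 (R = -23 - 12*(3 + 12) = -23 - 12*15 = -23 - 1*180 = -23 - 180 = -203)
R*(L*21) = -0*21 = -203*0 = 0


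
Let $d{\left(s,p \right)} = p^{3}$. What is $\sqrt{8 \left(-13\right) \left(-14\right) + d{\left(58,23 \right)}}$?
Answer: $\sqrt{13623} \approx 116.72$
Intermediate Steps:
$\sqrt{8 \left(-13\right) \left(-14\right) + d{\left(58,23 \right)}} = \sqrt{8 \left(-13\right) \left(-14\right) + 23^{3}} = \sqrt{\left(-104\right) \left(-14\right) + 12167} = \sqrt{1456 + 12167} = \sqrt{13623}$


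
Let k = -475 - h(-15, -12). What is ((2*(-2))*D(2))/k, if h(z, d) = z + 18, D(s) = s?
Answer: 4/239 ≈ 0.016736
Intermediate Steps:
h(z, d) = 18 + z
k = -478 (k = -475 - (18 - 15) = -475 - 1*3 = -475 - 3 = -478)
((2*(-2))*D(2))/k = ((2*(-2))*2)/(-478) = -4*2*(-1/478) = -8*(-1/478) = 4/239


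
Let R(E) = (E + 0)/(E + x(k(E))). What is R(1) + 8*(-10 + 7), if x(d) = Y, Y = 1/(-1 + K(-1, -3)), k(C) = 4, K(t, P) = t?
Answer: -22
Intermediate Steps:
Y = -½ (Y = 1/(-1 - 1) = 1/(-2) = -½ ≈ -0.50000)
x(d) = -½
R(E) = E/(-½ + E) (R(E) = (E + 0)/(E - ½) = E/(-½ + E))
R(1) + 8*(-10 + 7) = 2*1/(-1 + 2*1) + 8*(-10 + 7) = 2*1/(-1 + 2) + 8*(-3) = 2*1/1 - 24 = 2*1*1 - 24 = 2 - 24 = -22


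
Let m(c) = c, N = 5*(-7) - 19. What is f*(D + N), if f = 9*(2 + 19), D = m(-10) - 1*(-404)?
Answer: 64260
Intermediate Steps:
N = -54 (N = -35 - 19 = -54)
D = 394 (D = -10 - 1*(-404) = -10 + 404 = 394)
f = 189 (f = 9*21 = 189)
f*(D + N) = 189*(394 - 54) = 189*340 = 64260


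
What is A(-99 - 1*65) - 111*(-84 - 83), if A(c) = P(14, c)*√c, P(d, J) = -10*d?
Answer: 18537 - 280*I*√41 ≈ 18537.0 - 1792.9*I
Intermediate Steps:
A(c) = -140*√c (A(c) = (-10*14)*√c = -140*√c)
A(-99 - 1*65) - 111*(-84 - 83) = -140*√(-99 - 1*65) - 111*(-84 - 83) = -140*√(-99 - 65) - 111*(-167) = -280*I*√41 + 18537 = 18537 - 280*I*√41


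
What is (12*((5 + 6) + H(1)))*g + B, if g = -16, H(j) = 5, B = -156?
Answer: -3228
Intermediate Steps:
(12*((5 + 6) + H(1)))*g + B = (12*((5 + 6) + 5))*(-16) - 156 = (12*(11 + 5))*(-16) - 156 = (12*16)*(-16) - 156 = 192*(-16) - 156 = -3072 - 156 = -3228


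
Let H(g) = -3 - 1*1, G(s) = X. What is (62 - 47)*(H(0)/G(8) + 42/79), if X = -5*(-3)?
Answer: 314/79 ≈ 3.9747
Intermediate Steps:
X = 15
G(s) = 15
H(g) = -4 (H(g) = -3 - 1 = -4)
(62 - 47)*(H(0)/G(8) + 42/79) = (62 - 47)*(-4/15 + 42/79) = 15*(-4*1/15 + 42*(1/79)) = 15*(-4/15 + 42/79) = 15*(314/1185) = 314/79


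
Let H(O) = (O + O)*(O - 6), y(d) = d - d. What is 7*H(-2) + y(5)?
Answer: 224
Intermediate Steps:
y(d) = 0
H(O) = 2*O*(-6 + O) (H(O) = (2*O)*(-6 + O) = 2*O*(-6 + O))
7*H(-2) + y(5) = 7*(2*(-2)*(-6 - 2)) + 0 = 7*(2*(-2)*(-8)) + 0 = 7*32 + 0 = 224 + 0 = 224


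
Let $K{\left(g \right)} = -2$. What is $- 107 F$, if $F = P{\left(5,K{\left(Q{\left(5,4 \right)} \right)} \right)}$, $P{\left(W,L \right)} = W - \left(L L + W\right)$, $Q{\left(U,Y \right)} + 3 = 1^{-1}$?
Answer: $428$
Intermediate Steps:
$Q{\left(U,Y \right)} = -2$ ($Q{\left(U,Y \right)} = -3 + 1^{-1} = -3 + 1 = -2$)
$P{\left(W,L \right)} = - L^{2}$ ($P{\left(W,L \right)} = W - \left(L^{2} + W\right) = W - \left(W + L^{2}\right) = - L^{2}$)
$F = -4$ ($F = - \left(-2\right)^{2} = \left(-1\right) 4 = -4$)
$- 107 F = \left(-107\right) \left(-4\right) = 428$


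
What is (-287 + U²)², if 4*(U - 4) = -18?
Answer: 1315609/16 ≈ 82226.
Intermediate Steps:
U = -½ (U = 4 + (¼)*(-18) = 4 - 9/2 = -½ ≈ -0.50000)
(-287 + U²)² = (-287 + (-½)²)² = (-287 + ¼)² = (-1147/4)² = 1315609/16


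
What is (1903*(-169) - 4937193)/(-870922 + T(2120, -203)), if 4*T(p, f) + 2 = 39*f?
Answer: 21035200/3491607 ≈ 6.0245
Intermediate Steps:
T(p, f) = -1/2 + 39*f/4 (T(p, f) = -1/2 + (39*f)/4 = -1/2 + 39*f/4)
(1903*(-169) - 4937193)/(-870922 + T(2120, -203)) = (1903*(-169) - 4937193)/(-870922 + (-1/2 + (39/4)*(-203))) = (-321607 - 4937193)/(-870922 + (-1/2 - 7917/4)) = -5258800/(-870922 - 7919/4) = -5258800/(-3491607/4) = -5258800*(-4/3491607) = 21035200/3491607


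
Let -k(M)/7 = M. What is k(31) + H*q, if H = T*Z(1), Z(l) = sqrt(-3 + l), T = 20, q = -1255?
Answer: -217 - 25100*I*sqrt(2) ≈ -217.0 - 35497.0*I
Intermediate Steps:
k(M) = -7*M
H = 20*I*sqrt(2) (H = 20*sqrt(-3 + 1) = 20*sqrt(-2) = 20*(I*sqrt(2)) = 20*I*sqrt(2) ≈ 28.284*I)
k(31) + H*q = -7*31 + (20*I*sqrt(2))*(-1255) = -217 - 25100*I*sqrt(2)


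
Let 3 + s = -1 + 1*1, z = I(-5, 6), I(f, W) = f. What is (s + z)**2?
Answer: 64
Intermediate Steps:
z = -5
s = -3 (s = -3 + (-1 + 1*1) = -3 + (-1 + 1) = -3 + 0 = -3)
(s + z)**2 = (-3 - 5)**2 = (-8)**2 = 64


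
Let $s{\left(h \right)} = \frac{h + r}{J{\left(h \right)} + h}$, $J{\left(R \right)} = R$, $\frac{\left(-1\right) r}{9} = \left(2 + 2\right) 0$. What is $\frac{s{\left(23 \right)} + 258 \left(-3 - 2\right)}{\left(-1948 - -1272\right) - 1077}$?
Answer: $\frac{2579}{3506} \approx 0.7356$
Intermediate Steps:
$r = 0$ ($r = - 9 \left(2 + 2\right) 0 = - 9 \cdot 4 \cdot 0 = \left(-9\right) 0 = 0$)
$s{\left(h \right)} = \frac{1}{2}$ ($s{\left(h \right)} = \frac{h + 0}{h + h} = \frac{h}{2 h} = h \frac{1}{2 h} = \frac{1}{2}$)
$\frac{s{\left(23 \right)} + 258 \left(-3 - 2\right)}{\left(-1948 - -1272\right) - 1077} = \frac{\frac{1}{2} + 258 \left(-3 - 2\right)}{\left(-1948 - -1272\right) - 1077} = \frac{\frac{1}{2} + 258 \left(-5\right)}{\left(-1948 + 1272\right) - 1077} = \frac{\frac{1}{2} - 1290}{-676 - 1077} = - \frac{2579}{2 \left(-1753\right)} = \left(- \frac{2579}{2}\right) \left(- \frac{1}{1753}\right) = \frac{2579}{3506}$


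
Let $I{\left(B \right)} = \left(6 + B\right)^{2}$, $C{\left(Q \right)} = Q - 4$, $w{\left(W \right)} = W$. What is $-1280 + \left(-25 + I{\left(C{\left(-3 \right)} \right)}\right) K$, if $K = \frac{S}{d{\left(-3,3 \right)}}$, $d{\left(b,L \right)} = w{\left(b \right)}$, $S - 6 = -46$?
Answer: $-1600$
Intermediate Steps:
$S = -40$ ($S = 6 - 46 = -40$)
$d{\left(b,L \right)} = b$
$C{\left(Q \right)} = -4 + Q$
$K = \frac{40}{3}$ ($K = - \frac{40}{-3} = \left(-40\right) \left(- \frac{1}{3}\right) = \frac{40}{3} \approx 13.333$)
$-1280 + \left(-25 + I{\left(C{\left(-3 \right)} \right)}\right) K = -1280 + \left(-25 + \left(6 - 7\right)^{2}\right) \frac{40}{3} = -1280 + \left(-25 + \left(-1\right)^{2}\right) \frac{40}{3} = -1280 + \left(-25 + 1\right) \frac{40}{3} = -1280 - 320 = -1600$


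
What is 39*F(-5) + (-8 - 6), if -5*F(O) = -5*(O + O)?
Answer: -404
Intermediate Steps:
F(O) = 2*O (F(O) = -(-1)*(O + O) = -(-1)*2*O = -(-2)*O = 2*O)
39*F(-5) + (-8 - 6) = 39*(2*(-5)) + (-8 - 6) = 39*(-10) - 14 = -390 - 14 = -404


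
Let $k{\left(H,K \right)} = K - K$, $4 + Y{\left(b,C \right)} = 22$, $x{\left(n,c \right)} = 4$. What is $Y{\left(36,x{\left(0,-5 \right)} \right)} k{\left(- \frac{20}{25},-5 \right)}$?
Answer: $0$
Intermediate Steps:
$Y{\left(b,C \right)} = 18$ ($Y{\left(b,C \right)} = -4 + 22 = 18$)
$k{\left(H,K \right)} = 0$
$Y{\left(36,x{\left(0,-5 \right)} \right)} k{\left(- \frac{20}{25},-5 \right)} = 18 \cdot 0 = 0$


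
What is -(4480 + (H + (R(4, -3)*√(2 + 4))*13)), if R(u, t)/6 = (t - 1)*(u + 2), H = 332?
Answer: -4812 + 1872*√6 ≈ -226.56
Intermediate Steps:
R(u, t) = 6*(-1 + t)*(2 + u) (R(u, t) = 6*((t - 1)*(u + 2)) = 6*((-1 + t)*(2 + u)) = 6*(-1 + t)*(2 + u))
-(4480 + (H + (R(4, -3)*√(2 + 4))*13)) = -(4480 + (332 + ((-12 - 6*4 + 12*(-3) + 6*(-3)*4)*√(2 + 4))*13)) = -(4480 + (332 + ((-12 - 24 - 36 - 72)*√6)*13)) = -(4480 + (332 - 144*√6*13)) = -(4480 + (332 - 1872*√6)) = -(4812 - 1872*√6) = -4812 + 1872*√6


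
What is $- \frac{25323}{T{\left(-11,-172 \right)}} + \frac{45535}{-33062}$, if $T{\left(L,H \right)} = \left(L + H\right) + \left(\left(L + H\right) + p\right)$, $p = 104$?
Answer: $\frac{206324714}{2165561} \approx 95.275$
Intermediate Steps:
$T{\left(L,H \right)} = 104 + 2 H + 2 L$ ($T{\left(L,H \right)} = \left(L + H\right) + \left(\left(L + H\right) + 104\right) = \left(H + L\right) + \left(\left(H + L\right) + 104\right) = \left(H + L\right) + \left(104 + H + L\right) = 104 + 2 H + 2 L$)
$- \frac{25323}{T{\left(-11,-172 \right)}} + \frac{45535}{-33062} = - \frac{25323}{104 + 2 \left(-172\right) + 2 \left(-11\right)} + \frac{45535}{-33062} = - \frac{25323}{104 - 344 - 22} + 45535 \left(- \frac{1}{33062}\right) = - \frac{25323}{-262} - \frac{45535}{33062} = \left(-25323\right) \left(- \frac{1}{262}\right) - \frac{45535}{33062} = \frac{25323}{262} - \frac{45535}{33062} = \frac{206324714}{2165561}$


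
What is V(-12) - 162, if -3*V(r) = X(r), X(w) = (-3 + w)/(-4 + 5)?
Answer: -157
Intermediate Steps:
X(w) = -3 + w (X(w) = (-3 + w)/1 = (-3 + w)*1 = -3 + w)
V(r) = 1 - r/3 (V(r) = -(-3 + r)/3 = 1 - r/3)
V(-12) - 162 = (1 - 1/3*(-12)) - 162 = (1 + 4) - 162 = 5 - 162 = -157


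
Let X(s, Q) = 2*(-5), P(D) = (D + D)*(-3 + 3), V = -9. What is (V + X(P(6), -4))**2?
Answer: 361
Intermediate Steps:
P(D) = 0 (P(D) = (2*D)*0 = 0)
X(s, Q) = -10
(V + X(P(6), -4))**2 = (-9 - 10)**2 = (-19)**2 = 361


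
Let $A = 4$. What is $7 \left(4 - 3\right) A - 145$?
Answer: $-117$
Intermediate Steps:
$7 \left(4 - 3\right) A - 145 = 7 \left(4 - 3\right) 4 - 145 = 7 \cdot 1 \cdot 4 - 145 = 7 \cdot 4 - 145 = 28 - 145 = -117$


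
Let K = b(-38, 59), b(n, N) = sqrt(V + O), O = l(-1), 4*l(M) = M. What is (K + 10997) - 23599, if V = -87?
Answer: -12602 + I*sqrt(349)/2 ≈ -12602.0 + 9.3408*I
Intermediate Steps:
l(M) = M/4
O = -1/4 (O = (1/4)*(-1) = -1/4 ≈ -0.25000)
b(n, N) = I*sqrt(349)/2 (b(n, N) = sqrt(-87 - 1/4) = sqrt(-349/4) = I*sqrt(349)/2)
K = I*sqrt(349)/2 ≈ 9.3408*I
(K + 10997) - 23599 = (I*sqrt(349)/2 + 10997) - 23599 = (10997 + I*sqrt(349)/2) - 23599 = -12602 + I*sqrt(349)/2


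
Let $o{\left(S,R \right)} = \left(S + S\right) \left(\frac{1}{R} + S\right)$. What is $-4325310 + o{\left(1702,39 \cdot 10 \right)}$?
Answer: $\frac{286319812}{195} \approx 1.4683 \cdot 10^{6}$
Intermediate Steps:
$o{\left(S,R \right)} = 2 S \left(S + \frac{1}{R}\right)$
$-4325310 + o{\left(1702,39 \cdot 10 \right)} = -4325310 + 2 \cdot 1702 \frac{1}{39 \cdot 10} \left(1 + 39 \cdot 10 \cdot 1702\right) = -4325310 + 2 \cdot 1702 \cdot \frac{1}{390} \left(1 + 390 \cdot 1702\right) = -4325310 + 2 \cdot 1702 \cdot \frac{1}{390} \left(1 + 663780\right) = -4325310 + 2 \cdot 1702 \cdot \frac{1}{390} \cdot 663781 = -4325310 + \frac{1129755262}{195} = \frac{286319812}{195}$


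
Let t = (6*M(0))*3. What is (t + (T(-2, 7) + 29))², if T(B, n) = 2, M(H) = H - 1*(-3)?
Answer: 7225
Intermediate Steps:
M(H) = 3 + H (M(H) = H + 3 = 3 + H)
t = 54 (t = (6*(3 + 0))*3 = (6*3)*3 = 18*3 = 54)
(t + (T(-2, 7) + 29))² = (54 + (2 + 29))² = (54 + 31)² = 85² = 7225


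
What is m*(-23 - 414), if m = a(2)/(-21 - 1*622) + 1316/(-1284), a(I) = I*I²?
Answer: 93568255/206403 ≈ 453.33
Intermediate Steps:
a(I) = I³
m = -214115/206403 (m = 2³/(-21 - 1*622) + 1316/(-1284) = 8/(-21 - 622) + 1316*(-1/1284) = 8/(-643) - 329/321 = 8*(-1/643) - 329/321 = -8/643 - 329/321 = -214115/206403 ≈ -1.0374)
m*(-23 - 414) = -214115*(-23 - 414)/206403 = -214115/206403*(-437) = 93568255/206403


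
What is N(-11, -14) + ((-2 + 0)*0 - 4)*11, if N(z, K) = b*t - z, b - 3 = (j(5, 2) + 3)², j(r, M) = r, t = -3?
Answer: -234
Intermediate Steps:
b = 67 (b = 3 + (5 + 3)² = 3 + 8² = 3 + 64 = 67)
N(z, K) = -201 - z (N(z, K) = 67*(-3) - z = -201 - z)
N(-11, -14) + ((-2 + 0)*0 - 4)*11 = (-201 - 1*(-11)) + ((-2 + 0)*0 - 4)*11 = (-201 + 11) + (-2*0 - 4)*11 = -190 + (0 - 4)*11 = -190 - 4*11 = -190 - 44 = -234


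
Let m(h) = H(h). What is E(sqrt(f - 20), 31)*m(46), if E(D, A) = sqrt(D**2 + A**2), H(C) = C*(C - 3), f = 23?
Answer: 3956*sqrt(241) ≈ 61414.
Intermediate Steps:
H(C) = C*(-3 + C)
m(h) = h*(-3 + h)
E(D, A) = sqrt(A**2 + D**2)
E(sqrt(f - 20), 31)*m(46) = sqrt(31**2 + (sqrt(23 - 20))**2)*(46*(-3 + 46)) = sqrt(961 + (sqrt(3))**2)*(46*43) = sqrt(961 + 3)*1978 = sqrt(964)*1978 = (2*sqrt(241))*1978 = 3956*sqrt(241)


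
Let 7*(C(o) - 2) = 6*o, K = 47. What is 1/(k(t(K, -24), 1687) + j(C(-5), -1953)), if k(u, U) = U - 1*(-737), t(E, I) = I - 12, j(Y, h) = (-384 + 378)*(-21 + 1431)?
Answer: -1/6036 ≈ -0.00016567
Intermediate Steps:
C(o) = 2 + 6*o/7 (C(o) = 2 + (6*o)/7 = 2 + 6*o/7)
j(Y, h) = -8460 (j(Y, h) = -6*1410 = -8460)
t(E, I) = -12 + I
k(u, U) = 737 + U (k(u, U) = U + 737 = 737 + U)
1/(k(t(K, -24), 1687) + j(C(-5), -1953)) = 1/((737 + 1687) - 8460) = 1/(2424 - 8460) = 1/(-6036) = -1/6036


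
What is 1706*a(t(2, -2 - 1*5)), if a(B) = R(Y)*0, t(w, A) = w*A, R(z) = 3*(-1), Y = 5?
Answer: 0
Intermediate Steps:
R(z) = -3
t(w, A) = A*w
a(B) = 0 (a(B) = -3*0 = 0)
1706*a(t(2, -2 - 1*5)) = 1706*0 = 0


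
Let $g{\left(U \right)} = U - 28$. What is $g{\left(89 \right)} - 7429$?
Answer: $-7368$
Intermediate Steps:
$g{\left(U \right)} = -28 + U$
$g{\left(89 \right)} - 7429 = \left(-28 + 89\right) - 7429 = 61 - 7429 = -7368$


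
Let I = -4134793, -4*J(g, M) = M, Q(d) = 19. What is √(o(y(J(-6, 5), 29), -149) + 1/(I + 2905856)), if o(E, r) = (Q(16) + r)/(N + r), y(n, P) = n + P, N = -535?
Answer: √3730390819158178/140098818 ≈ 0.43596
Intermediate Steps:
J(g, M) = -M/4
y(n, P) = P + n
o(E, r) = (19 + r)/(-535 + r)
√(o(y(J(-6, 5), 29), -149) + 1/(I + 2905856)) = √((19 - 149)/(-535 - 149) + 1/(-4134793 + 2905856)) = √(-130/(-684) + 1/(-1228937)) = √(-1/684*(-130) - 1/1228937) = √(65/342 - 1/1228937) = √(79880563/420296454) = √3730390819158178/140098818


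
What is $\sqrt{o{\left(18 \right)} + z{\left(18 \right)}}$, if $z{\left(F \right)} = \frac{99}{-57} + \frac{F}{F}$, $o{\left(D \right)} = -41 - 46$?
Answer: $\frac{i \sqrt{31673}}{19} \approx 9.3668 i$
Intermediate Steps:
$o{\left(D \right)} = -87$
$z{\left(F \right)} = - \frac{14}{19}$ ($z{\left(F \right)} = 99 \left(- \frac{1}{57}\right) + 1 = - \frac{33}{19} + 1 = - \frac{14}{19}$)
$\sqrt{o{\left(18 \right)} + z{\left(18 \right)}} = \sqrt{-87 - \frac{14}{19}} = \sqrt{- \frac{1667}{19}} = \frac{i \sqrt{31673}}{19}$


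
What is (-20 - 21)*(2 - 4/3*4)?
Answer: 410/3 ≈ 136.67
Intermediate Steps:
(-20 - 21)*(2 - 4/3*4) = -41*(2 - 4*⅓*4) = -41*(2 - 4/3*4) = -41*(2 - 16/3) = -41*(-10/3) = 410/3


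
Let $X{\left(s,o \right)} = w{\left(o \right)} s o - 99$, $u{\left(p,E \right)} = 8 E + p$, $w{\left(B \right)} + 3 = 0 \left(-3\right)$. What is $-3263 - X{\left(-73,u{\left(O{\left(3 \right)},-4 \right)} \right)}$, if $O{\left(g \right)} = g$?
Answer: $3187$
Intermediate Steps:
$w{\left(B \right)} = -3$ ($w{\left(B \right)} = -3 + 0 \left(-3\right) = -3 + 0 = -3$)
$u{\left(p,E \right)} = p + 8 E$
$X{\left(s,o \right)} = -99 - 3 o s$ ($X{\left(s,o \right)} = - 3 s o - 99 = - 3 o s - 99 = -99 - 3 o s$)
$-3263 - X{\left(-73,u{\left(O{\left(3 \right)},-4 \right)} \right)} = -3263 - \left(-99 - 3 \left(3 + 8 \left(-4\right)\right) \left(-73\right)\right) = -3263 - \left(-99 - 3 \left(3 - 32\right) \left(-73\right)\right) = -3263 - \left(-99 - \left(-87\right) \left(-73\right)\right) = -3263 - \left(-99 - 6351\right) = -3263 - -6450 = -3263 + 6450 = 3187$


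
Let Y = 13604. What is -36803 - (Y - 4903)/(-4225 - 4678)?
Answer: -327648408/8903 ≈ -36802.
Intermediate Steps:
-36803 - (Y - 4903)/(-4225 - 4678) = -36803 - (13604 - 4903)/(-4225 - 4678) = -36803 - 8701/(-8903) = -36803 - 8701*(-1)/8903 = -36803 - 1*(-8701/8903) = -36803 + 8701/8903 = -327648408/8903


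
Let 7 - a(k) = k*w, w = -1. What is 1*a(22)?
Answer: 29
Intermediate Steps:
a(k) = 7 + k (a(k) = 7 - k*(-1) = 7 - (-1)*k = 7 + k)
1*a(22) = 1*(7 + 22) = 1*29 = 29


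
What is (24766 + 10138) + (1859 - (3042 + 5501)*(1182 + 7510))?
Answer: -74218993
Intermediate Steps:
(24766 + 10138) + (1859 - (3042 + 5501)*(1182 + 7510)) = 34904 + (1859 - 8543*8692) = 34904 + (1859 - 1*74255756) = 34904 + (1859 - 74255756) = 34904 - 74253897 = -74218993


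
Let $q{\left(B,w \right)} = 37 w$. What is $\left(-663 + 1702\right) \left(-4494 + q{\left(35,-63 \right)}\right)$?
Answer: $-7091175$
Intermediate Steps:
$\left(-663 + 1702\right) \left(-4494 + q{\left(35,-63 \right)}\right) = \left(-663 + 1702\right) \left(-4494 + 37 \left(-63\right)\right) = 1039 \left(-4494 - 2331\right) = 1039 \left(-6825\right) = -7091175$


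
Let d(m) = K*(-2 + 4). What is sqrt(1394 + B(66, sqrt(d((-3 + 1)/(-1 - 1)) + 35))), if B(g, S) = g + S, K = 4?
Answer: sqrt(1460 + sqrt(43)) ≈ 38.296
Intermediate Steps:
d(m) = 8 (d(m) = 4*(-2 + 4) = 4*2 = 8)
B(g, S) = S + g
sqrt(1394 + B(66, sqrt(d((-3 + 1)/(-1 - 1)) + 35))) = sqrt(1394 + (sqrt(8 + 35) + 66)) = sqrt(1394 + (sqrt(43) + 66)) = sqrt(1394 + (66 + sqrt(43))) = sqrt(1460 + sqrt(43))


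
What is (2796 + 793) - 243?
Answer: 3346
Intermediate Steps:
(2796 + 793) - 243 = 3589 - 243 = 3346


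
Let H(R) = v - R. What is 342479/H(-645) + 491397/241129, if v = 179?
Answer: 118046273/282632 ≈ 417.67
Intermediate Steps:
H(R) = 179 - R
342479/H(-645) + 491397/241129 = 342479/(179 - 1*(-645)) + 491397/241129 = 342479/(179 + 645) + 491397*(1/241129) = 342479/824 + 699/343 = 118046273/282632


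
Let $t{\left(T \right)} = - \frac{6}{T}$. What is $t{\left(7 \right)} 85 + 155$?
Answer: $\frac{575}{7} \approx 82.143$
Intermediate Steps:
$t{\left(7 \right)} 85 + 155 = - \frac{6}{7} \cdot 85 + 155 = \left(-6\right) \frac{1}{7} \cdot 85 + 155 = \left(- \frac{6}{7}\right) 85 + 155 = - \frac{510}{7} + 155 = \frac{575}{7}$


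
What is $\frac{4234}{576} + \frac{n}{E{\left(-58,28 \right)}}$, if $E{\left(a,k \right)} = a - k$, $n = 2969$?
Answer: $- \frac{336505}{12384} \approx -27.173$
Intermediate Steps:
$\frac{4234}{576} + \frac{n}{E{\left(-58,28 \right)}} = \frac{4234}{576} + \frac{2969}{-58 - 28} = 4234 \cdot \frac{1}{576} + \frac{2969}{-58 - 28} = \frac{2117}{288} + \frac{2969}{-86} = \frac{2117}{288} + 2969 \left(- \frac{1}{86}\right) = \frac{2117}{288} - \frac{2969}{86} = - \frac{336505}{12384}$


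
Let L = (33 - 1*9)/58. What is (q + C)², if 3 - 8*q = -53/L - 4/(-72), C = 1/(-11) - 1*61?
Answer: 20064439201/10036224 ≈ 1999.2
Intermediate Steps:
L = 12/29 (L = (33 - 9)*(1/58) = 24*(1/58) = 12/29 ≈ 0.41379)
C = -672/11 (C = -1/11 - 61 = -672/11 ≈ -61.091)
q = 4717/288 (q = 3/8 - (-53/12/29 - 4/(-72))/8 = 3/8 - (-53*29/12 - 4*(-1/72))/8 = 3/8 - (-1537/12 + 1/18)/8 = 3/8 - ⅛*(-4609/36) = 3/8 + 4609/288 = 4717/288 ≈ 16.378)
(q + C)² = (4717/288 - 672/11)² = (-141649/3168)² = 20064439201/10036224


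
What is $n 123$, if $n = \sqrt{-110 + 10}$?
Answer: $1230 i \approx 1230.0 i$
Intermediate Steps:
$n = 10 i$ ($n = \sqrt{-100} = 10 i \approx 10.0 i$)
$n 123 = 10 i 123 = 1230 i$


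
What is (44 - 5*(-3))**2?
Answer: 3481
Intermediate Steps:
(44 - 5*(-3))**2 = (44 + 15)**2 = 59**2 = 3481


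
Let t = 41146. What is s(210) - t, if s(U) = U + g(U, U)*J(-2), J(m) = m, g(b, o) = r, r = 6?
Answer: -40948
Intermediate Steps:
g(b, o) = 6
s(U) = -12 + U (s(U) = U + 6*(-2) = U - 12 = -12 + U)
s(210) - t = (-12 + 210) - 1*41146 = 198 - 41146 = -40948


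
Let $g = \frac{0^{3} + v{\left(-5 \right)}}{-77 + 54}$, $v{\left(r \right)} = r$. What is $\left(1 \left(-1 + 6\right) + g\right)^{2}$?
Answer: $\frac{14400}{529} \approx 27.221$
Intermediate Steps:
$g = \frac{5}{23}$ ($g = \frac{0^{3} - 5}{-77 + 54} = \frac{0 - 5}{-23} = \left(-5\right) \left(- \frac{1}{23}\right) = \frac{5}{23} \approx 0.21739$)
$\left(1 \left(-1 + 6\right) + g\right)^{2} = \left(1 \left(-1 + 6\right) + \frac{5}{23}\right)^{2} = \left(1 \cdot 5 + \frac{5}{23}\right)^{2} = \left(5 + \frac{5}{23}\right)^{2} = \left(\frac{120}{23}\right)^{2} = \frac{14400}{529}$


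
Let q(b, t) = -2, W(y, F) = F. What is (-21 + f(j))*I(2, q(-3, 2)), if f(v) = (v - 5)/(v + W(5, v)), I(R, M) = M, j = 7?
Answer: 292/7 ≈ 41.714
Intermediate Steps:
f(v) = (-5 + v)/(2*v) (f(v) = (v - 5)/(v + v) = (-5 + v)/((2*v)) = (-5 + v)*(1/(2*v)) = (-5 + v)/(2*v))
(-21 + f(j))*I(2, q(-3, 2)) = (-21 + (½)*(-5 + 7)/7)*(-2) = (-21 + (½)*(⅐)*2)*(-2) = (-21 + ⅐)*(-2) = -146/7*(-2) = 292/7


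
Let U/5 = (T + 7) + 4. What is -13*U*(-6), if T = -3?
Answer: 3120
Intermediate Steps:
U = 40 (U = 5*((-3 + 7) + 4) = 5*(4 + 4) = 5*8 = 40)
-13*U*(-6) = -13*40*(-6) = -520*(-6) = 3120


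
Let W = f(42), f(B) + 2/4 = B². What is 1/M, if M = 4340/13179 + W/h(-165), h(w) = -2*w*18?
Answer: 52188840/32680511 ≈ 1.5969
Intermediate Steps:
h(w) = -36*w
f(B) = -½ + B²
W = 3527/2 (W = -½ + 42² = -½ + 1764 = 3527/2 ≈ 1763.5)
M = 32680511/52188840 (M = 4340/13179 + 3527/(2*((-36*(-165)))) = 4340*(1/13179) + (3527/2)/5940 = 4340/13179 + (3527/2)*(1/5940) = 4340/13179 + 3527/11880 = 32680511/52188840 ≈ 0.62620)
1/M = 1/(32680511/52188840) = 52188840/32680511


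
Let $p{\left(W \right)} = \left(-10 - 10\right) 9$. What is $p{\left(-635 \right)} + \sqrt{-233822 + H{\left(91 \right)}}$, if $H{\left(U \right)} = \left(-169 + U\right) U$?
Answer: $-180 + 2 i \sqrt{60230} \approx -180.0 + 490.84 i$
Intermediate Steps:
$H{\left(U \right)} = U \left(-169 + U\right)$
$p{\left(W \right)} = -180$ ($p{\left(W \right)} = \left(-20\right) 9 = -180$)
$p{\left(-635 \right)} + \sqrt{-233822 + H{\left(91 \right)}} = -180 + \sqrt{-233822 + 91 \left(-169 + 91\right)} = -180 + \sqrt{-233822 + 91 \left(-78\right)} = -180 + \sqrt{-233822 - 7098} = -180 + \sqrt{-240920} = -180 + 2 i \sqrt{60230}$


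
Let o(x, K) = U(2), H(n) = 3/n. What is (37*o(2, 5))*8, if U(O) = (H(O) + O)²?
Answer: 3626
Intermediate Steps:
U(O) = (O + 3/O)² (U(O) = (3/O + O)² = (O + 3/O)²)
o(x, K) = 49/4 (o(x, K) = (3 + 2²)²/2² = (3 + 4)²/4 = (¼)*7² = (¼)*49 = 49/4)
(37*o(2, 5))*8 = (37*(49/4))*8 = (1813/4)*8 = 3626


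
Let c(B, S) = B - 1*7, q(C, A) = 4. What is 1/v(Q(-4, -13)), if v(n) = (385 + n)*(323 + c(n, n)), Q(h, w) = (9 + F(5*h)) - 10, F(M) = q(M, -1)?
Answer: 1/123772 ≈ 8.0794e-6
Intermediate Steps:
F(M) = 4
Q(h, w) = 3 (Q(h, w) = (9 + 4) - 10 = 13 - 10 = 3)
c(B, S) = -7 + B (c(B, S) = B - 7 = -7 + B)
v(n) = (316 + n)*(385 + n) (v(n) = (385 + n)*(323 + (-7 + n)) = (385 + n)*(316 + n) = (316 + n)*(385 + n))
1/v(Q(-4, -13)) = 1/(121660 + 3² + 701*3) = 1/(121660 + 9 + 2103) = 1/123772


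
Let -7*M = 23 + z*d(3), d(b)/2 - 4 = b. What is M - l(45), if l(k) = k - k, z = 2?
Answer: -51/7 ≈ -7.2857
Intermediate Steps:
d(b) = 8 + 2*b
l(k) = 0
M = -51/7 (M = -(23 + 2*(8 + 2*3))/7 = -(23 + 2*(8 + 6))/7 = -(23 + 2*14)/7 = -(23 + 28)/7 = -1/7*51 = -51/7 ≈ -7.2857)
M - l(45) = -51/7 - 1*0 = -51/7 + 0 = -51/7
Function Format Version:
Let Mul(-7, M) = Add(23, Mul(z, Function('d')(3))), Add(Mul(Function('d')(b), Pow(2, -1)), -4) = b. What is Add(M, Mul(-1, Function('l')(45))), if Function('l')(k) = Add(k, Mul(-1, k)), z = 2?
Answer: Rational(-51, 7) ≈ -7.2857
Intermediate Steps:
Function('d')(b) = Add(8, Mul(2, b))
Function('l')(k) = 0
M = Rational(-51, 7) (M = Mul(Rational(-1, 7), Add(23, Mul(2, Add(8, Mul(2, 3))))) = Mul(Rational(-1, 7), Add(23, Mul(2, Add(8, 6)))) = Mul(Rational(-1, 7), Add(23, Mul(2, 14))) = Mul(Rational(-1, 7), Add(23, 28)) = Mul(Rational(-1, 7), 51) = Rational(-51, 7) ≈ -7.2857)
Add(M, Mul(-1, Function('l')(45))) = Add(Rational(-51, 7), Mul(-1, 0)) = Add(Rational(-51, 7), 0) = Rational(-51, 7)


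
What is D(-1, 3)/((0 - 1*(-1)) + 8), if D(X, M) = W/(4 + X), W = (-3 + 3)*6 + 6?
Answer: 2/9 ≈ 0.22222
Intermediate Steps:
W = 6 (W = 0*6 + 6 = 0 + 6 = 6)
D(X, M) = 6/(4 + X)
D(-1, 3)/((0 - 1*(-1)) + 8) = (6/(4 - 1))/((0 - 1*(-1)) + 8) = (6/3)/((0 + 1) + 8) = (6*(⅓))/(1 + 8) = 2/9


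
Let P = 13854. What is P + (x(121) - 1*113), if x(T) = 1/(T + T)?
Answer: 3325323/242 ≈ 13741.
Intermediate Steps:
x(T) = 1/(2*T)
P + (x(121) - 1*113) = 13854 + ((½)/121 - 1*113) = 13854 + ((½)*(1/121) - 113) = 13854 + (1/242 - 113) = 13854 - 27345/242 = 3325323/242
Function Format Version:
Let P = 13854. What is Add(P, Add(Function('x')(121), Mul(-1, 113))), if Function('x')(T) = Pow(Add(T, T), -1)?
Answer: Rational(3325323, 242) ≈ 13741.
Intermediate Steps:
Function('x')(T) = Mul(Rational(1, 2), Pow(T, -1)) (Function('x')(T) = Pow(Mul(2, T), -1) = Mul(Rational(1, 2), Pow(T, -1)))
Add(P, Add(Function('x')(121), Mul(-1, 113))) = Add(13854, Add(Mul(Rational(1, 2), Pow(121, -1)), Mul(-1, 113))) = Add(13854, Add(Mul(Rational(1, 2), Rational(1, 121)), -113)) = Add(13854, Add(Rational(1, 242), -113)) = Add(13854, Rational(-27345, 242)) = Rational(3325323, 242)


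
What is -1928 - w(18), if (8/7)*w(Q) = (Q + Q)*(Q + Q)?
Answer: -3062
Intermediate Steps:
w(Q) = 7*Q²/2 (w(Q) = 7*((Q + Q)*(Q + Q))/8 = 7*((2*Q)*(2*Q))/8 = 7*(4*Q²)/8 = 7*Q²/2)
-1928 - w(18) = -1928 - 7*18²/2 = -1928 - 7*324/2 = -1928 - 1*1134 = -1928 - 1134 = -3062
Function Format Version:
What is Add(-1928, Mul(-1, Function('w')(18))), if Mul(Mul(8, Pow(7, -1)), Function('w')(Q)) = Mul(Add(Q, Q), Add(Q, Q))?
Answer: -3062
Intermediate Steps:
Function('w')(Q) = Mul(Rational(7, 2), Pow(Q, 2)) (Function('w')(Q) = Mul(Rational(7, 8), Mul(Add(Q, Q), Add(Q, Q))) = Mul(Rational(7, 8), Mul(Mul(2, Q), Mul(2, Q))) = Mul(Rational(7, 8), Mul(4, Pow(Q, 2))) = Mul(Rational(7, 2), Pow(Q, 2)))
Add(-1928, Mul(-1, Function('w')(18))) = Add(-1928, Mul(-1, Mul(Rational(7, 2), Pow(18, 2)))) = Add(-1928, Mul(-1, Mul(Rational(7, 2), 324))) = Add(-1928, Mul(-1, 1134)) = Add(-1928, -1134) = -3062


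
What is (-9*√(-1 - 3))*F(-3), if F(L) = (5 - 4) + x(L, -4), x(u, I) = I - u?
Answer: 0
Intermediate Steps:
F(L) = -3 - L (F(L) = (5 - 4) + (-4 - L) = 1 + (-4 - L) = -3 - L)
(-9*√(-1 - 3))*F(-3) = (-9*√(-1 - 3))*(-3 - 1*(-3)) = (-18*I)*(-3 + 3) = -18*I*0 = 0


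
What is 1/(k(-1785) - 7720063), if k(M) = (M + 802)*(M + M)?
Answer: -1/4210753 ≈ -2.3749e-7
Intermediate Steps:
k(M) = 2*M*(802 + M) (k(M) = (802 + M)*(2*M) = 2*M*(802 + M))
1/(k(-1785) - 7720063) = 1/(2*(-1785)*(802 - 1785) - 7720063) = 1/(2*(-1785)*(-983) - 7720063) = 1/(3509310 - 7720063) = 1/(-4210753) = -1/4210753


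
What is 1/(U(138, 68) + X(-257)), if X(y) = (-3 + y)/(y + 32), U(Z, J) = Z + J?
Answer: 45/9322 ≈ 0.0048273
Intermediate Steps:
U(Z, J) = J + Z
X(y) = (-3 + y)/(32 + y)
1/(U(138, 68) + X(-257)) = 1/((68 + 138) + (-3 - 257)/(32 - 257)) = 1/(206 - 260/(-225)) = 1/(206 - 1/225*(-260)) = 1/(206 + 52/45) = 1/(9322/45) = 45/9322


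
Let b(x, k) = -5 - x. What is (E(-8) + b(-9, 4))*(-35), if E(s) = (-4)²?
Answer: -700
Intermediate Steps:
E(s) = 16
(E(-8) + b(-9, 4))*(-35) = (16 + (-5 - 1*(-9)))*(-35) = (16 + (-5 + 9))*(-35) = (16 + 4)*(-35) = 20*(-35) = -700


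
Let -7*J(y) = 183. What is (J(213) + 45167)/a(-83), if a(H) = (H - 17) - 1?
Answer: -315986/707 ≈ -446.94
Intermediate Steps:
J(y) = -183/7 (J(y) = -1/7*183 = -183/7)
a(H) = -18 + H (a(H) = (-17 + H) - 1 = -18 + H)
(J(213) + 45167)/a(-83) = (-183/7 + 45167)/(-18 - 83) = (315986/7)/(-101) = (315986/7)*(-1/101) = -315986/707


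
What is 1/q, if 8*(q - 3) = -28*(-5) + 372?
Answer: 1/67 ≈ 0.014925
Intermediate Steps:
q = 67 (q = 3 + (-28*(-5) + 372)/8 = 3 + (140 + 372)/8 = 3 + (⅛)*512 = 3 + 64 = 67)
1/q = 1/67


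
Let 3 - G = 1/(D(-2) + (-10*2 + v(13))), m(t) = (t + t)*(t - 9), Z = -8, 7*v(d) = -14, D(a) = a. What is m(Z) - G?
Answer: 6455/24 ≈ 268.96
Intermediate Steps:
v(d) = -2 (v(d) = (⅐)*(-14) = -2)
m(t) = 2*t*(-9 + t) (m(t) = (2*t)*(-9 + t) = 2*t*(-9 + t))
G = 73/24 (G = 3 - 1/(-2 + (-10*2 - 2)) = 3 - 1/(-2 + (-20 - 2)) = 3 - 1/(-2 - 22) = 3 - 1/(-24) = 3 - 1*(-1/24) = 3 + 1/24 = 73/24 ≈ 3.0417)
m(Z) - G = 2*(-8)*(-9 - 8) - 1*73/24 = 2*(-8)*(-17) - 73/24 = 272 - 73/24 = 6455/24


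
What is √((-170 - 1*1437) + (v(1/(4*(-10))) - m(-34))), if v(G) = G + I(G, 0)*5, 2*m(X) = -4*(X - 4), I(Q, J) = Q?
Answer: 7*I*√3435/10 ≈ 41.026*I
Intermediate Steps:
m(X) = 8 - 2*X (m(X) = (-4*(X - 4))/2 = (-4*(-4 + X))/2 = (16 - 4*X)/2 = 8 - 2*X)
v(G) = 6*G (v(G) = G + G*5 = G + 5*G = 6*G)
√((-170 - 1*1437) + (v(1/(4*(-10))) - m(-34))) = √((-170 - 1*1437) + (6/((4*(-10))) - (8 - 2*(-34)))) = √((-170 - 1437) + (6/(-40) - (8 + 68))) = √(-1607 + (6*(-1/40) - 1*76)) = √(-1607 + (-3/20 - 76)) = √(-1607 - 1523/20) = √(-33663/20) = 7*I*√3435/10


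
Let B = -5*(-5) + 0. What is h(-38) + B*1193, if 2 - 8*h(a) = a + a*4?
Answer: 29849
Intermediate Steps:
B = 25 (B = 25 + 0 = 25)
h(a) = 1/4 - 5*a/8 (h(a) = 1/4 - (a + a*4)/8 = 1/4 - (a + 4*a)/8 = 1/4 - 5*a/8)
h(-38) + B*1193 = (1/4 - 5/8*(-38)) + 25*1193 = (1/4 + 95/4) + 29825 = 24 + 29825 = 29849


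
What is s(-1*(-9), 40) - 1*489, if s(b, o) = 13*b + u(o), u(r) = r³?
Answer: 63628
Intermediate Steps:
s(b, o) = o³ + 13*b (s(b, o) = 13*b + o³ = o³ + 13*b)
s(-1*(-9), 40) - 1*489 = (40³ + 13*(-1*(-9))) - 1*489 = (64000 + 13*9) - 489 = (64000 + 117) - 489 = 64117 - 489 = 63628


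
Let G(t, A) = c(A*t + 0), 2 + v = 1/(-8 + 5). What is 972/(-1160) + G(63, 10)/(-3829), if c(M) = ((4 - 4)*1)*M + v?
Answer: -398473/475890 ≈ -0.83732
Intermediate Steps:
v = -7/3 (v = -2 + 1/(-8 + 5) = -2 + 1/(-3) = -2 - ⅓ = -7/3 ≈ -2.3333)
c(M) = -7/3 (c(M) = ((4 - 4)*1)*M - 7/3 = (0*1)*M - 7/3 = 0*M - 7/3 = 0 - 7/3 = -7/3)
G(t, A) = -7/3
972/(-1160) + G(63, 10)/(-3829) = 972/(-1160) - 7/3/(-3829) = 972*(-1/1160) - 7/3*(-1/3829) = -243/290 + 1/1641 = -398473/475890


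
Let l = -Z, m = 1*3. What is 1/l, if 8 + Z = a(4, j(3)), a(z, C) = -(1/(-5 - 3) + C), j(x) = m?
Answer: 8/87 ≈ 0.091954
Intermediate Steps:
m = 3
j(x) = 3
a(z, C) = 1/8 - C (a(z, C) = -(1/(-8) + C) = -(-1/8 + C) = 1/8 - C)
Z = -87/8 (Z = -8 + (1/8 - 1*3) = -8 + (1/8 - 3) = -8 - 23/8 = -87/8 ≈ -10.875)
l = 87/8 (l = -1*(-87/8) = 87/8 ≈ 10.875)
1/l = 1/(87/8) = 8/87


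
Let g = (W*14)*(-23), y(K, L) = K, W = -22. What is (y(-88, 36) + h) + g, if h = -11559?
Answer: -4563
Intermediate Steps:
g = 7084 (g = -22*14*(-23) = -308*(-23) = 7084)
(y(-88, 36) + h) + g = (-88 - 11559) + 7084 = -11647 + 7084 = -4563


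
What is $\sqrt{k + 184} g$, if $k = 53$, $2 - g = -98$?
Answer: $100 \sqrt{237} \approx 1539.5$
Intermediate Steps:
$g = 100$ ($g = 2 - -98 = 2 + 98 = 100$)
$\sqrt{k + 184} g = \sqrt{53 + 184} \cdot 100 = \sqrt{237} \cdot 100 = 100 \sqrt{237}$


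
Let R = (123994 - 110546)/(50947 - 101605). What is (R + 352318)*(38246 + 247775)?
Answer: 2552410187801858/25329 ≈ 1.0077e+11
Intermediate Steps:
R = -6724/25329 (R = 13448/(-50658) = 13448*(-1/50658) = -6724/25329 ≈ -0.26547)
(R + 352318)*(38246 + 247775) = (-6724/25329 + 352318)*(38246 + 247775) = (8923855898/25329)*286021 = 2552410187801858/25329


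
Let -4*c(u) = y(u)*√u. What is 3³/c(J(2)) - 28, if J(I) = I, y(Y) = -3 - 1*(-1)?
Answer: -28 + 27*√2 ≈ 10.184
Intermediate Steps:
y(Y) = -2 (y(Y) = -3 + 1 = -2)
c(u) = √u/2 (c(u) = -(-1)*√u/2 = √u/2)
3³/c(J(2)) - 28 = 3³/(√2/2) - 28 = √2*27 - 28 = 27*√2 - 28 = -28 + 27*√2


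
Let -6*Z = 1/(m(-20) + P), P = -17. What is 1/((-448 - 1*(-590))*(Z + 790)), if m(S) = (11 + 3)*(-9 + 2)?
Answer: 345/38702171 ≈ 8.9142e-6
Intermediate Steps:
m(S) = -98 (m(S) = 14*(-7) = -98)
Z = 1/690 (Z = -1/(6*(-98 - 17)) = -⅙/(-115) = -⅙*(-1/115) = 1/690 ≈ 0.0014493)
1/((-448 - 1*(-590))*(Z + 790)) = 1/((-448 - 1*(-590))*(1/690 + 790)) = 1/((-448 + 590)*(545101/690)) = 1/(142*(545101/690)) = 1/(38702171/345) = 345/38702171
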